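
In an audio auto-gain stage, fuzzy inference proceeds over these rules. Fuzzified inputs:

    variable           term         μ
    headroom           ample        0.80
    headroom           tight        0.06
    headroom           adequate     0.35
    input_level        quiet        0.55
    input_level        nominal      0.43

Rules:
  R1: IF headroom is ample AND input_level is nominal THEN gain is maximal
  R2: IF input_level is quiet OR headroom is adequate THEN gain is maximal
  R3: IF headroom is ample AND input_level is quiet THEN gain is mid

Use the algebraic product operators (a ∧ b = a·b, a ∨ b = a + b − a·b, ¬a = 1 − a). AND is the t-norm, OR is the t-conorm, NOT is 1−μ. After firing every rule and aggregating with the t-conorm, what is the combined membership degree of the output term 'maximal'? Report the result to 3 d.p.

R1: ample=0.80, nominal=0.43; AND[a·b] → w = 0.3440
R2: quiet=0.55, adequate=0.35; OR[a + b − a·b] → w = 0.7075
R3: ample=0.80, quiet=0.55; AND[a·b] → w = 0.4400
Rules with consequent 'maximal': {R1, R2} → strengths 0.3440, 0.7075
Aggregate via t-conorm [a + b − a·b]: 0.8081

0.808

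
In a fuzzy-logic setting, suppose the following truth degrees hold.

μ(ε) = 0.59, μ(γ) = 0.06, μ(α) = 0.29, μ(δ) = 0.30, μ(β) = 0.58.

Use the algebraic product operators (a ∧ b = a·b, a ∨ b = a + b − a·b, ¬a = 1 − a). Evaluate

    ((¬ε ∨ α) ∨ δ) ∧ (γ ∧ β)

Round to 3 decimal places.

¬ε = 1 − 0.5900 = 0.4100
¬ε ∨ α = a + b − a·b on (0.4100, 0.2900) = 0.5811
(¬ε ∨ α) ∨ δ = a + b − a·b on (0.5811, 0.3000) = 0.7068
γ ∧ β = a·b on (0.0600, 0.5800) = 0.0348
((¬ε ∨ α) ∨ δ) ∧ (γ ∧ β) = a·b on (0.7068, 0.0348) = 0.0246

0.025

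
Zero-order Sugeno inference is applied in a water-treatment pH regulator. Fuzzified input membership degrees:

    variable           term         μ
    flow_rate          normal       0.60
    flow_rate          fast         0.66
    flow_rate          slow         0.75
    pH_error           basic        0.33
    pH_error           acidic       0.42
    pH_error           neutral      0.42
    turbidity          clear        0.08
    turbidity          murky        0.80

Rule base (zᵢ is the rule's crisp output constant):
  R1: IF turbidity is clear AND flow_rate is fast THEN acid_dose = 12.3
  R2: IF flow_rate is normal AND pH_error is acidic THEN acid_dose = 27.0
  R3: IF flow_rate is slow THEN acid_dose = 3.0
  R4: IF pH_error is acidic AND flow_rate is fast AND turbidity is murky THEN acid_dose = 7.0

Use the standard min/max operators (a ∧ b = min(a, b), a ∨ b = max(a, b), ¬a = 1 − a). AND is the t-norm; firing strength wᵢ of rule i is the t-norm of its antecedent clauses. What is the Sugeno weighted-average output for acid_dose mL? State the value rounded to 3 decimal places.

R1 (z=12.3): clear=0.08, fast=0.66; AND[min(a, b)] → w = 0.08
R2 (z=27.0): normal=0.60, acidic=0.42; AND[min(a, b)] → w = 0.42
R3 (z=3.0): slow=0.75 → w = 0.75
R4 (z=7.0): acidic=0.42, fast=0.66, murky=0.80; AND[min(a, b)] → w = 0.42
Weighted average = (0.08·12.3 + 0.42·27.0 + 0.75·3.0 + 0.42·7.0) / (0.08 + 0.42 + 0.75 + 0.42)
  = 17.5140 / 1.6700 = 10.487

10.487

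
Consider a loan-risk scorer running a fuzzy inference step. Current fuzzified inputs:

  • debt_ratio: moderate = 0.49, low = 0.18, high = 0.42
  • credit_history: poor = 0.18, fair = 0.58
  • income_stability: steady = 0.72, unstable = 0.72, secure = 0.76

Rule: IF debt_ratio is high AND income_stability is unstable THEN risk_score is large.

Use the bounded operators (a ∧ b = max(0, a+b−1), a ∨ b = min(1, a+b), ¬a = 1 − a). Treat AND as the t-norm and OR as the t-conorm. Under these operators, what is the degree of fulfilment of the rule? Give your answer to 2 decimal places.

0.14

firing strength: high=0.42, unstable=0.72; AND[max(0, a+b−1)] → w = 0.14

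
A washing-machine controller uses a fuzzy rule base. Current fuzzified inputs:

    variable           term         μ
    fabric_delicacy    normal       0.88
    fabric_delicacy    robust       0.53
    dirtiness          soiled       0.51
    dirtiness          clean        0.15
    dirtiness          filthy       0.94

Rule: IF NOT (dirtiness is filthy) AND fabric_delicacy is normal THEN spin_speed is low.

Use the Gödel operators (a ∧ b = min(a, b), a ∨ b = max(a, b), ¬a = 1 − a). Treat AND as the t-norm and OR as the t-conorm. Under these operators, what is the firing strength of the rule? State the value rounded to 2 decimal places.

0.06

firing strength: ¬filthy=1−0.94=0.06, normal=0.88; AND[min(a, b)] → w = 0.06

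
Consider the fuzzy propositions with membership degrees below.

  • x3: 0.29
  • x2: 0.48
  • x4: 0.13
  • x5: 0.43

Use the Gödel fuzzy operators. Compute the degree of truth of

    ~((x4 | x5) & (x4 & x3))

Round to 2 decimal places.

0.87

x4 | x5 = max(a, b) on (0.13, 0.43) = 0.43
x4 & x3 = min(a, b) on (0.13, 0.29) = 0.13
(x4 | x5) & (x4 & x3) = min(a, b) on (0.43, 0.13) = 0.13
~((x4 | x5) & (x4 & x3)) = 1 − 0.13 = 0.87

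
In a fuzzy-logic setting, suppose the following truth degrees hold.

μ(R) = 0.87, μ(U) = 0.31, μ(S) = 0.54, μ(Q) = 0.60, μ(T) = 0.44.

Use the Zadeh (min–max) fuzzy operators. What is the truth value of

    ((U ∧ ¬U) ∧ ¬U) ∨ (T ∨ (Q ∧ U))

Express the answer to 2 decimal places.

¬U = 1 − 0.31 = 0.69
U ∧ ¬U = min(a, b) on (0.31, 0.69) = 0.31
¬U = 1 − 0.31 = 0.69
(U ∧ ¬U) ∧ ¬U = min(a, b) on (0.31, 0.69) = 0.31
Q ∧ U = min(a, b) on (0.60, 0.31) = 0.31
T ∨ (Q ∧ U) = max(a, b) on (0.44, 0.31) = 0.44
((U ∧ ¬U) ∧ ¬U) ∨ (T ∨ (Q ∧ U)) = max(a, b) on (0.31, 0.44) = 0.44

0.44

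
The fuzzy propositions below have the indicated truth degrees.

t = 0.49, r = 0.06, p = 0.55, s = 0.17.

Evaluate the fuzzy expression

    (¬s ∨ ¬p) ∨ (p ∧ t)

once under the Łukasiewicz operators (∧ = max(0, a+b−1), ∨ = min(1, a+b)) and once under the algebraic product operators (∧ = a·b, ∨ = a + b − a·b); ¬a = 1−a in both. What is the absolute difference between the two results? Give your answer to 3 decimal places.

Under Łukasiewicz:
  ¬s = 1 − 0.17 = 0.83
  ¬p = 1 − 0.55 = 0.45
  ¬s ∨ ¬p = min(1, a+b) on (0.83, 0.45) = 1.00
  p ∧ t = max(0, a+b−1) on (0.55, 0.49) = 0.04
  (¬s ∨ ¬p) ∨ (p ∧ t) = min(1, a+b) on (1.00, 0.04) = 1.00
  → value = 1.0000
Under algebraic product:
  ¬s = 1 − 0.1700 = 0.8300
  ¬p = 1 − 0.5500 = 0.4500
  ¬s ∨ ¬p = a + b − a·b on (0.8300, 0.4500) = 0.9065
  p ∧ t = a·b on (0.5500, 0.4900) = 0.2695
  (¬s ∨ ¬p) ∨ (p ∧ t) = a + b − a·b on (0.9065, 0.2695) = 0.9317
  → value = 0.9317
|1.0000 − 0.9317| = 0.068

0.068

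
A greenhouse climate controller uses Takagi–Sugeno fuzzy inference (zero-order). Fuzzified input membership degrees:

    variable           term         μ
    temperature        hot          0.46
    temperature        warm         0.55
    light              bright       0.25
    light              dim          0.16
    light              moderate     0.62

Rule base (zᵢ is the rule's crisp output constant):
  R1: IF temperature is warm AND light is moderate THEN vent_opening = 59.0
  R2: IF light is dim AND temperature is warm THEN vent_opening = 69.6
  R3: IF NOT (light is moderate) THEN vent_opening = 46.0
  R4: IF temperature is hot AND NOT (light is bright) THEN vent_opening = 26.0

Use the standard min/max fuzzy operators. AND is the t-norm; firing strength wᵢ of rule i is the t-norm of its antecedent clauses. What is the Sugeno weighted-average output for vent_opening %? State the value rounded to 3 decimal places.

R1 (z=59.0): warm=0.55, moderate=0.62; AND[min(a, b)] → w = 0.55
R2 (z=69.6): dim=0.16, warm=0.55; AND[min(a, b)] → w = 0.16
R3 (z=46.0): ¬moderate=1−0.62=0.38 → w = 0.38
R4 (z=26.0): hot=0.46, ¬bright=1−0.25=0.75; AND[min(a, b)] → w = 0.46
Weighted average = (0.55·59.0 + 0.16·69.6 + 0.38·46.0 + 0.46·26.0) / (0.55 + 0.16 + 0.38 + 0.46)
  = 73.0260 / 1.5500 = 47.114

47.114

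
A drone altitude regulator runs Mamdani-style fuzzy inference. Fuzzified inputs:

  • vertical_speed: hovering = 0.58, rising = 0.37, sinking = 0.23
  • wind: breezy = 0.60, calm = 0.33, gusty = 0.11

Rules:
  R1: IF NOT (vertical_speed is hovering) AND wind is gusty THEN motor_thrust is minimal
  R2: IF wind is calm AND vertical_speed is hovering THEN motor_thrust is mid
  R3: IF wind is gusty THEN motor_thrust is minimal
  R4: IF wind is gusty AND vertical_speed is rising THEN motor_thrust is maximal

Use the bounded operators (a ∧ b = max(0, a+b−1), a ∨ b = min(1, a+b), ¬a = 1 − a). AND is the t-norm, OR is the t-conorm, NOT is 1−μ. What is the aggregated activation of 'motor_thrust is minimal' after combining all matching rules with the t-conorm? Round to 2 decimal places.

R1: ¬hovering=1−0.58=0.42, gusty=0.11; AND[max(0, a+b−1)] → w = 0.00
R2: calm=0.33, hovering=0.58; AND[max(0, a+b−1)] → w = 0.00
R3: gusty=0.11 → w = 0.11
R4: gusty=0.11, rising=0.37; AND[max(0, a+b−1)] → w = 0.00
Rules with consequent 'minimal': {R1, R3} → strengths 0.00, 0.11
Aggregate via t-conorm [min(1, a+b)]: 0.11

0.11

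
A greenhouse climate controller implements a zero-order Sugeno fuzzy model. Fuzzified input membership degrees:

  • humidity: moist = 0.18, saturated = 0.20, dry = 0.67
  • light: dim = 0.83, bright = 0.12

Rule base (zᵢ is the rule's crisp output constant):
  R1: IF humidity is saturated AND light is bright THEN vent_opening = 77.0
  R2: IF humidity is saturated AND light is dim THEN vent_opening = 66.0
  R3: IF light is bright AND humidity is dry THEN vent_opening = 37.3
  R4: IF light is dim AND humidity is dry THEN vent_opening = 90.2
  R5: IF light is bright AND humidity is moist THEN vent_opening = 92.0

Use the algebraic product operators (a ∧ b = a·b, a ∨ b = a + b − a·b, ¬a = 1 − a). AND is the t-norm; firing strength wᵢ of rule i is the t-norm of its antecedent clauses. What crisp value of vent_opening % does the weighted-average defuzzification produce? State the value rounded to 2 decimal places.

80.12

R1 (z=77.0): saturated=0.20, bright=0.12; AND[a·b] → w = 0.0240
R2 (z=66.0): saturated=0.20, dim=0.83; AND[a·b] → w = 0.1660
R3 (z=37.3): bright=0.12, dry=0.67; AND[a·b] → w = 0.0804
R4 (z=90.2): dim=0.83, dry=0.67; AND[a·b] → w = 0.5561
R5 (z=92.0): bright=0.12, moist=0.18; AND[a·b] → w = 0.0216
Weighted average = (0.0240·77.0 + 0.1660·66.0 + 0.0804·37.3 + 0.5561·90.2 + 0.0216·92.0) / (0.0240 + 0.1660 + 0.0804 + 0.5561 + 0.0216)
  = 67.9503 / 0.8481 = 80.12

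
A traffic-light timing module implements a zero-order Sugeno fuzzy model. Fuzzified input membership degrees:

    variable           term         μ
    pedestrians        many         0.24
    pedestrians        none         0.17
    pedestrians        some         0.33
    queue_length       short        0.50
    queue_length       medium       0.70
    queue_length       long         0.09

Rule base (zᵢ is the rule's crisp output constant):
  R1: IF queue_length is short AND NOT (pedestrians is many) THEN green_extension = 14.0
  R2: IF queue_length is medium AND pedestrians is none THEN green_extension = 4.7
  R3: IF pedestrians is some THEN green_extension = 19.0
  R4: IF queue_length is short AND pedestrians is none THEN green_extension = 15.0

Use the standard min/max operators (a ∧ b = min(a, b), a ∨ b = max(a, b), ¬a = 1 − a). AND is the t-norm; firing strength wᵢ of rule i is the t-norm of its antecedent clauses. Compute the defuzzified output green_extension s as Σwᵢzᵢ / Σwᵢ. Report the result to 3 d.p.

14.204

R1 (z=14.0): short=0.50, ¬many=1−0.24=0.76; AND[min(a, b)] → w = 0.50
R2 (z=4.7): medium=0.70, none=0.17; AND[min(a, b)] → w = 0.17
R3 (z=19.0): some=0.33 → w = 0.33
R4 (z=15.0): short=0.50, none=0.17; AND[min(a, b)] → w = 0.17
Weighted average = (0.50·14.0 + 0.17·4.7 + 0.33·19.0 + 0.17·15.0) / (0.50 + 0.17 + 0.33 + 0.17)
  = 16.6190 / 1.1700 = 14.204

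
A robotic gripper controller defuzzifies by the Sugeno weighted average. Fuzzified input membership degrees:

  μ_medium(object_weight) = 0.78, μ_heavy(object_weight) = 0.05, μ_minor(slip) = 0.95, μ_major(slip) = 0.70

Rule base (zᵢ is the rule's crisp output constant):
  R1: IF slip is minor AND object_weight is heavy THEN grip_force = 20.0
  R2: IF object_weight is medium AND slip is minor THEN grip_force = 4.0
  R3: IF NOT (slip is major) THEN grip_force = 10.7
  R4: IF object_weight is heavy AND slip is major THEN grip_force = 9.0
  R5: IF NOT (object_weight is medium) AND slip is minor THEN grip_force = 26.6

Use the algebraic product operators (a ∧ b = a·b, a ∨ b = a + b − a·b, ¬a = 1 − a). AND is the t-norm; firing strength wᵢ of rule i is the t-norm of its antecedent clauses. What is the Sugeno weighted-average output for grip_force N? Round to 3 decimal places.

9.755

R1 (z=20.0): minor=0.95, heavy=0.05; AND[a·b] → w = 0.0475
R2 (z=4.0): medium=0.78, minor=0.95; AND[a·b] → w = 0.7410
R3 (z=10.7): ¬major=1−0.70=0.30 → w = 0.3000
R4 (z=9.0): heavy=0.05, major=0.70; AND[a·b] → w = 0.0350
R5 (z=26.6): ¬medium=1−0.78=0.22, minor=0.95; AND[a·b] → w = 0.2090
Weighted average = (0.0475·20.0 + 0.7410·4.0 + 0.3000·10.7 + 0.0350·9.0 + 0.2090·26.6) / (0.0475 + 0.7410 + 0.3000 + 0.0350 + 0.2090)
  = 12.9984 / 1.3325 = 9.755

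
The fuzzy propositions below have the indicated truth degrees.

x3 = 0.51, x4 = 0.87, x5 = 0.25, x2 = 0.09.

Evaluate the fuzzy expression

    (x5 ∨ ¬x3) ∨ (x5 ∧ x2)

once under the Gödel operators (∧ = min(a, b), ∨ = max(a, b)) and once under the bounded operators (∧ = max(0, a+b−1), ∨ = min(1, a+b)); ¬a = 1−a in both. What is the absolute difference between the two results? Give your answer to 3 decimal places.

Under Gödel:
  ¬x3 = 1 − 0.51 = 0.49
  x5 ∨ ¬x3 = max(a, b) on (0.25, 0.49) = 0.49
  x5 ∧ x2 = min(a, b) on (0.25, 0.09) = 0.09
  (x5 ∨ ¬x3) ∨ (x5 ∧ x2) = max(a, b) on (0.49, 0.09) = 0.49
  → value = 0.4900
Under bounded:
  ¬x3 = 1 − 0.51 = 0.49
  x5 ∨ ¬x3 = min(1, a+b) on (0.25, 0.49) = 0.74
  x5 ∧ x2 = max(0, a+b−1) on (0.25, 0.09) = 0.00
  (x5 ∨ ¬x3) ∨ (x5 ∧ x2) = min(1, a+b) on (0.74, 0.00) = 0.74
  → value = 0.7400
|0.4900 − 0.7400| = 0.250

0.250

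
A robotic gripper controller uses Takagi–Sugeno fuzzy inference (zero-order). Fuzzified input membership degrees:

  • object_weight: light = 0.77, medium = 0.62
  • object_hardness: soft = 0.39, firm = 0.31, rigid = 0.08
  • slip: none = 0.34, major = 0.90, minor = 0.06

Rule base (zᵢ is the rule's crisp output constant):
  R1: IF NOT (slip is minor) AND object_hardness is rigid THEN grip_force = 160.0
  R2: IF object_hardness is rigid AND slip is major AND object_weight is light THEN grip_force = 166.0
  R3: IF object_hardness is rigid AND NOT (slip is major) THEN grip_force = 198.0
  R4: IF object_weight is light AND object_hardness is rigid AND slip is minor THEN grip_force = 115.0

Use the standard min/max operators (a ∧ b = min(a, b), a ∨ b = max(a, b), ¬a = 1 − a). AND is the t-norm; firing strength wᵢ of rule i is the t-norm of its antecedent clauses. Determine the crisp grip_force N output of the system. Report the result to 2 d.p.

R1 (z=160.0): ¬minor=1−0.06=0.94, rigid=0.08; AND[min(a, b)] → w = 0.08
R2 (z=166.0): rigid=0.08, major=0.90, light=0.77; AND[min(a, b)] → w = 0.08
R3 (z=198.0): rigid=0.08, ¬major=1−0.90=0.10; AND[min(a, b)] → w = 0.08
R4 (z=115.0): light=0.77, rigid=0.08, minor=0.06; AND[min(a, b)] → w = 0.06
Weighted average = (0.08·160.0 + 0.08·166.0 + 0.08·198.0 + 0.06·115.0) / (0.08 + 0.08 + 0.08 + 0.06)
  = 48.8200 / 0.3000 = 162.73

162.73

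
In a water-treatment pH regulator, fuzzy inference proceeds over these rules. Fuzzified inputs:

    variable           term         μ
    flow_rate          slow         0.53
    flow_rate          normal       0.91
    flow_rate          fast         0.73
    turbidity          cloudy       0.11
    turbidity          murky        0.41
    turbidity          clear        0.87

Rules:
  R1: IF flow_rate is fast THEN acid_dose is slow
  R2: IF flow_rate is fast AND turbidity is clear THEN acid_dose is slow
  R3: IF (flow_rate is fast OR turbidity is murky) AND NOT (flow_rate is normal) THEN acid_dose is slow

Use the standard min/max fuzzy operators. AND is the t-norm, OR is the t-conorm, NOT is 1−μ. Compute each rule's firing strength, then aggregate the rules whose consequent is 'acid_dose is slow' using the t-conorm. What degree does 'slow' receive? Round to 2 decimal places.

0.73

R1: fast=0.73 → w = 0.73
R2: fast=0.73, clear=0.87; AND[min(a, b)] → w = 0.73
R3: (fast=0.73 OR murky=0.41) = 0.73; AND[min(a, b)] with ¬normal=1−0.91=0.09 → w = 0.09
Rules with consequent 'slow': {R1, R2, R3} → strengths 0.73, 0.73, 0.09
Aggregate via t-conorm [max(a, b)]: 0.73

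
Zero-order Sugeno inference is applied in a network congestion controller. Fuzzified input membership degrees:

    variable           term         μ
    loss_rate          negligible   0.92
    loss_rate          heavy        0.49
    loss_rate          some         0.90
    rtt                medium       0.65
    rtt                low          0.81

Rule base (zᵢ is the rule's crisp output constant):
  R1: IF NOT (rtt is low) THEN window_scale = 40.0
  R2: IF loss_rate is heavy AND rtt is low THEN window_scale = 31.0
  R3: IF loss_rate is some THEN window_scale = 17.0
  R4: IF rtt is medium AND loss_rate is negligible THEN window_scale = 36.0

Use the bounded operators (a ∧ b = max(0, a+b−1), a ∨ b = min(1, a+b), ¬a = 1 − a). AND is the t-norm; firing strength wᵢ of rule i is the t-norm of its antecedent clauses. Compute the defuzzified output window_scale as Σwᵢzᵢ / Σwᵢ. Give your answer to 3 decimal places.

R1 (z=40.0): ¬low=1−0.81=0.19 → w = 0.19
R2 (z=31.0): heavy=0.49, low=0.81; AND[max(0, a+b−1)] → w = 0.30
R3 (z=17.0): some=0.90 → w = 0.90
R4 (z=36.0): medium=0.65, negligible=0.92; AND[max(0, a+b−1)] → w = 0.57
Weighted average = (0.19·40.0 + 0.30·31.0 + 0.90·17.0 + 0.57·36.0) / (0.19 + 0.30 + 0.90 + 0.57)
  = 52.7200 / 1.9600 = 26.898

26.898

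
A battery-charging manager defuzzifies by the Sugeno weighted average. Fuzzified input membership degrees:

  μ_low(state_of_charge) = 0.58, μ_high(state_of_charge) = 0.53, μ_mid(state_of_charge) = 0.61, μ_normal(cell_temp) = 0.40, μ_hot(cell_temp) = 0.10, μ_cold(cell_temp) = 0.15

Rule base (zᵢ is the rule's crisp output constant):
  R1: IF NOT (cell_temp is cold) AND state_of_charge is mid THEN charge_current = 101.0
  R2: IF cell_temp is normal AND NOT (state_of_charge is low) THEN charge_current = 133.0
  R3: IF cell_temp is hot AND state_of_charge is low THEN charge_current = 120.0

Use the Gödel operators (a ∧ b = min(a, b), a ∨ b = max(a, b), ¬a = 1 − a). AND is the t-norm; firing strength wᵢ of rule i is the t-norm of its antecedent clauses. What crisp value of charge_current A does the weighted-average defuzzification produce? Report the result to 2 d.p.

114.24

R1 (z=101.0): ¬cold=1−0.15=0.85, mid=0.61; AND[min(a, b)] → w = 0.61
R2 (z=133.0): normal=0.40, ¬low=1−0.58=0.42; AND[min(a, b)] → w = 0.40
R3 (z=120.0): hot=0.10, low=0.58; AND[min(a, b)] → w = 0.10
Weighted average = (0.61·101.0 + 0.40·133.0 + 0.10·120.0) / (0.61 + 0.40 + 0.10)
  = 126.8100 / 1.1100 = 114.24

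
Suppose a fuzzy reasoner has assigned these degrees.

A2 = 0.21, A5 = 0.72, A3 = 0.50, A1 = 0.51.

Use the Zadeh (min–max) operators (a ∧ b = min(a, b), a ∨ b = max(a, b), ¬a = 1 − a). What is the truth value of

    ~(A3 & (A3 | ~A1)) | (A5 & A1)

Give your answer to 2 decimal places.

0.51

~A1 = 1 − 0.51 = 0.49
A3 | ~A1 = max(a, b) on (0.50, 0.49) = 0.50
A3 & (A3 | ~A1) = min(a, b) on (0.50, 0.50) = 0.50
~(A3 & (A3 | ~A1)) = 1 − 0.50 = 0.50
A5 & A1 = min(a, b) on (0.72, 0.51) = 0.51
~(A3 & (A3 | ~A1)) | (A5 & A1) = max(a, b) on (0.50, 0.51) = 0.51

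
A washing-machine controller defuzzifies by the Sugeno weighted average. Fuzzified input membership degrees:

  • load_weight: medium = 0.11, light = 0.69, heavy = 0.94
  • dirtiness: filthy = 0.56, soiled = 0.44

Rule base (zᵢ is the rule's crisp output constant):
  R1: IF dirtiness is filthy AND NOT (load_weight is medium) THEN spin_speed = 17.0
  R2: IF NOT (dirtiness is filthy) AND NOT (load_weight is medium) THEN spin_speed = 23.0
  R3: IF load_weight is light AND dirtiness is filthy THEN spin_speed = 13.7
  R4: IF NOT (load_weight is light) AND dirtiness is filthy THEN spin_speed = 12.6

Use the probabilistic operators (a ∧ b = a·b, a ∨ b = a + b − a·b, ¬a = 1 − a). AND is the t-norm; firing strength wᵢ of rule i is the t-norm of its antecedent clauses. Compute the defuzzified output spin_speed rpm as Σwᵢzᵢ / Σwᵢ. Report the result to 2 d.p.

R1 (z=17.0): filthy=0.56, ¬medium=1−0.11=0.89; AND[a·b] → w = 0.4984
R2 (z=23.0): ¬filthy=1−0.56=0.44, ¬medium=1−0.11=0.89; AND[a·b] → w = 0.3916
R3 (z=13.7): light=0.69, filthy=0.56; AND[a·b] → w = 0.3864
R4 (z=12.6): ¬light=1−0.69=0.31, filthy=0.56; AND[a·b] → w = 0.1736
Weighted average = (0.4984·17.0 + 0.3916·23.0 + 0.3864·13.7 + 0.1736·12.6) / (0.4984 + 0.3916 + 0.3864 + 0.1736)
  = 24.9606 / 1.4500 = 17.21

17.21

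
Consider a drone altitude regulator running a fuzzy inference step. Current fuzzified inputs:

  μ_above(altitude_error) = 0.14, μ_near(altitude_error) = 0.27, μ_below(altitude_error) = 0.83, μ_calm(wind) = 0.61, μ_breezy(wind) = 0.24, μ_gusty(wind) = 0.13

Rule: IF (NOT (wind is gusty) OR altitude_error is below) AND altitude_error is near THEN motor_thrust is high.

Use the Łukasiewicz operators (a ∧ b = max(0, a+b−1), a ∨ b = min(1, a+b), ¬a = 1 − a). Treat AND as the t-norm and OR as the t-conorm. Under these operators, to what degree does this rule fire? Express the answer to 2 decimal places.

firing strength: (¬gusty=1−0.13=0.87 OR below=0.83) = 1.00; AND[max(0, a+b−1)] with near=0.27 → w = 0.27

0.27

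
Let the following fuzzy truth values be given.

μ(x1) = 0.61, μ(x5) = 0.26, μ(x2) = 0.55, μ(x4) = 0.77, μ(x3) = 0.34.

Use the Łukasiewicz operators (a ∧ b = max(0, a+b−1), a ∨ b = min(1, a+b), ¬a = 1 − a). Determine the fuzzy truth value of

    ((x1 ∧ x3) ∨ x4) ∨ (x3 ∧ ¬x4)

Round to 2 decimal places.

0.77

x1 ∧ x3 = max(0, a+b−1) on (0.61, 0.34) = 0.00
(x1 ∧ x3) ∨ x4 = min(1, a+b) on (0.00, 0.77) = 0.77
¬x4 = 1 − 0.77 = 0.23
x3 ∧ ¬x4 = max(0, a+b−1) on (0.34, 0.23) = 0.00
((x1 ∧ x3) ∨ x4) ∨ (x3 ∧ ¬x4) = min(1, a+b) on (0.77, 0.00) = 0.77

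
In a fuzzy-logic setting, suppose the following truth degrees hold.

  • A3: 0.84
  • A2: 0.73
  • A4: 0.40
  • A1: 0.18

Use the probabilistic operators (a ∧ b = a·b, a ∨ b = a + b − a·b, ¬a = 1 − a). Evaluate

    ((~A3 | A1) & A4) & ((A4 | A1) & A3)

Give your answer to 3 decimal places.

0.053

~A3 = 1 − 0.8400 = 0.1600
~A3 | A1 = a + b − a·b on (0.1600, 0.1800) = 0.3112
(~A3 | A1) & A4 = a·b on (0.3112, 0.4000) = 0.1245
A4 | A1 = a + b − a·b on (0.4000, 0.1800) = 0.5080
(A4 | A1) & A3 = a·b on (0.5080, 0.8400) = 0.4267
((~A3 | A1) & A4) & ((A4 | A1) & A3) = a·b on (0.1245, 0.4267) = 0.0531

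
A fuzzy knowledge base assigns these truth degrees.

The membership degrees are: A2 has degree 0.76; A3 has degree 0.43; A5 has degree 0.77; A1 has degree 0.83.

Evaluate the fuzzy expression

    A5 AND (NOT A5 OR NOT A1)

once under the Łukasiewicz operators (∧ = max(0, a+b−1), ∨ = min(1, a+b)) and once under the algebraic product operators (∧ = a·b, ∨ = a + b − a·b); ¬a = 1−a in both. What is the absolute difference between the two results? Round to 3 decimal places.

Under Łukasiewicz:
  NOT A5 = 1 − 0.77 = 0.23
  NOT A1 = 1 − 0.83 = 0.17
  NOT A5 OR NOT A1 = min(1, a+b) on (0.23, 0.17) = 0.40
  A5 AND (NOT A5 OR NOT A1) = max(0, a+b−1) on (0.77, 0.40) = 0.17
  → value = 0.1700
Under algebraic product:
  NOT A5 = 1 − 0.7700 = 0.2300
  NOT A1 = 1 − 0.8300 = 0.1700
  NOT A5 OR NOT A1 = a + b − a·b on (0.2300, 0.1700) = 0.3609
  A5 AND (NOT A5 OR NOT A1) = a·b on (0.7700, 0.3609) = 0.2779
  → value = 0.2779
|0.1700 − 0.2779| = 0.108

0.108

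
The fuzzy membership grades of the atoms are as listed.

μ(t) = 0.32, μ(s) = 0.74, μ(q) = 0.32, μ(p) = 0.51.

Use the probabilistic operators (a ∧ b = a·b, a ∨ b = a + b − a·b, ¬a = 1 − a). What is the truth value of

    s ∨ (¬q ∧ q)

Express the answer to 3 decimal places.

¬q = 1 − 0.3200 = 0.6800
¬q ∧ q = a·b on (0.6800, 0.3200) = 0.2176
s ∨ (¬q ∧ q) = a + b − a·b on (0.7400, 0.2176) = 0.7966

0.797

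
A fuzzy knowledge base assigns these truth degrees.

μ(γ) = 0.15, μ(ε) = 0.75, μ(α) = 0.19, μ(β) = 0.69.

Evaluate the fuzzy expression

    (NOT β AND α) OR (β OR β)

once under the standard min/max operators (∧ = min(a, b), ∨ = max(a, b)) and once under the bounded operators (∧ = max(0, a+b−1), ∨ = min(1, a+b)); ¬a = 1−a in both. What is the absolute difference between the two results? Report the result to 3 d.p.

Under standard min/max:
  NOT β = 1 − 0.69 = 0.31
  NOT β AND α = min(a, b) on (0.31, 0.19) = 0.19
  β OR β = max(a, b) on (0.69, 0.69) = 0.69
  (NOT β AND α) OR (β OR β) = max(a, b) on (0.19, 0.69) = 0.69
  → value = 0.6900
Under bounded:
  NOT β = 1 − 0.69 = 0.31
  NOT β AND α = max(0, a+b−1) on (0.31, 0.19) = 0.00
  β OR β = min(1, a+b) on (0.69, 0.69) = 1.00
  (NOT β AND α) OR (β OR β) = min(1, a+b) on (0.00, 1.00) = 1.00
  → value = 1.0000
|0.6900 − 1.0000| = 0.310

0.310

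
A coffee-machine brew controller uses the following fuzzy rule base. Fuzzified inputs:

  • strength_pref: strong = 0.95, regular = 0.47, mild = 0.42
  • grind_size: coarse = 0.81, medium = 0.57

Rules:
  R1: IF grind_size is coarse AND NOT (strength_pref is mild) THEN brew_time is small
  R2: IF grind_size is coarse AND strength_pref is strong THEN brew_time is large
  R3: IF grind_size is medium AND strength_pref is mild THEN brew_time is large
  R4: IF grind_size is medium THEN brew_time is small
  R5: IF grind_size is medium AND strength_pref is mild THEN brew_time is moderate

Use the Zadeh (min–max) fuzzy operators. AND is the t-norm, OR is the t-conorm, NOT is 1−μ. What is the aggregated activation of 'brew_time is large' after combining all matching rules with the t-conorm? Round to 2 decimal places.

0.81

R1: coarse=0.81, ¬mild=1−0.42=0.58; AND[min(a, b)] → w = 0.58
R2: coarse=0.81, strong=0.95; AND[min(a, b)] → w = 0.81
R3: medium=0.57, mild=0.42; AND[min(a, b)] → w = 0.42
R4: medium=0.57 → w = 0.57
R5: medium=0.57, mild=0.42; AND[min(a, b)] → w = 0.42
Rules with consequent 'large': {R2, R3} → strengths 0.81, 0.42
Aggregate via t-conorm [max(a, b)]: 0.81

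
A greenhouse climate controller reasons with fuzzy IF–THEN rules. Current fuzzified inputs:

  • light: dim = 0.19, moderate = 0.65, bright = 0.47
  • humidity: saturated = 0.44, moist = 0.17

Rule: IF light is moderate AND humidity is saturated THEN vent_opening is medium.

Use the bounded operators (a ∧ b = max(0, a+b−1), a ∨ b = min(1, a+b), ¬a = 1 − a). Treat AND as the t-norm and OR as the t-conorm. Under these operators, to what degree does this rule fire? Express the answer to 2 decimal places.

0.09

firing strength: moderate=0.65, saturated=0.44; AND[max(0, a+b−1)] → w = 0.09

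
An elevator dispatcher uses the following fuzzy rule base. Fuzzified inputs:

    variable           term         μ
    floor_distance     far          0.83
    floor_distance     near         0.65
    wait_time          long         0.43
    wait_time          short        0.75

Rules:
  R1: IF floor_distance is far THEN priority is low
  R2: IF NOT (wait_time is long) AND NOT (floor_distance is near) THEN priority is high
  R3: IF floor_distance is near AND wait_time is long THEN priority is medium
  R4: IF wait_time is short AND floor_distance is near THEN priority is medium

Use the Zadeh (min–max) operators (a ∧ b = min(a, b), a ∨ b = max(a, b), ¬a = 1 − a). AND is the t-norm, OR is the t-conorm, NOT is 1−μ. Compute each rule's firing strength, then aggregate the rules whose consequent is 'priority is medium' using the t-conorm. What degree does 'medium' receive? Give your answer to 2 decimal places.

0.65

R1: far=0.83 → w = 0.83
R2: ¬long=1−0.43=0.57, ¬near=1−0.65=0.35; AND[min(a, b)] → w = 0.35
R3: near=0.65, long=0.43; AND[min(a, b)] → w = 0.43
R4: short=0.75, near=0.65; AND[min(a, b)] → w = 0.65
Rules with consequent 'medium': {R3, R4} → strengths 0.43, 0.65
Aggregate via t-conorm [max(a, b)]: 0.65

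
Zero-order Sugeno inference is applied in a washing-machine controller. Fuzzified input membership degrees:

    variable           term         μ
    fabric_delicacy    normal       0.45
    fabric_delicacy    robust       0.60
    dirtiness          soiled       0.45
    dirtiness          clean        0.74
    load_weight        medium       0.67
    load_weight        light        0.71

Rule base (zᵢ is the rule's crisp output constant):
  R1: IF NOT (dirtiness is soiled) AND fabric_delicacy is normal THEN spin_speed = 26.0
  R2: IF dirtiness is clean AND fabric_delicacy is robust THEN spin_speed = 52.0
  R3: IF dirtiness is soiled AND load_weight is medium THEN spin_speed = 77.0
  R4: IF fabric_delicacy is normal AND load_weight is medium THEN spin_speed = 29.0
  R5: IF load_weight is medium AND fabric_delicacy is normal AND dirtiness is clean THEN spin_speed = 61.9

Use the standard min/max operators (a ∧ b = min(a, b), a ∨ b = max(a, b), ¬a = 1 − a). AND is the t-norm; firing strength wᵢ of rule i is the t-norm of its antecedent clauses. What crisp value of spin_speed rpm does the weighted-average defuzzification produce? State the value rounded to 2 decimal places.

R1 (z=26.0): ¬soiled=1−0.45=0.55, normal=0.45; AND[min(a, b)] → w = 0.45
R2 (z=52.0): clean=0.74, robust=0.60; AND[min(a, b)] → w = 0.60
R3 (z=77.0): soiled=0.45, medium=0.67; AND[min(a, b)] → w = 0.45
R4 (z=29.0): normal=0.45, medium=0.67; AND[min(a, b)] → w = 0.45
R5 (z=61.9): medium=0.67, normal=0.45, clean=0.74; AND[min(a, b)] → w = 0.45
Weighted average = (0.45·26.0 + 0.60·52.0 + 0.45·77.0 + 0.45·29.0 + 0.45·61.9) / (0.45 + 0.60 + 0.45 + 0.45 + 0.45)
  = 118.4550 / 2.4000 = 49.36

49.36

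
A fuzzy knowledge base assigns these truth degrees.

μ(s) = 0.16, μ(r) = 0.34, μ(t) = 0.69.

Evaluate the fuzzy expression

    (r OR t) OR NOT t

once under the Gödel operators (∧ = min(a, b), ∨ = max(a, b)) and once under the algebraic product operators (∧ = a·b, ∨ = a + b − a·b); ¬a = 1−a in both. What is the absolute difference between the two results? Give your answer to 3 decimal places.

0.169

Under Gödel:
  r OR t = max(a, b) on (0.34, 0.69) = 0.69
  NOT t = 1 − 0.69 = 0.31
  (r OR t) OR NOT t = max(a, b) on (0.69, 0.31) = 0.69
  → value = 0.6900
Under algebraic product:
  r OR t = a + b − a·b on (0.3400, 0.6900) = 0.7954
  NOT t = 1 − 0.6900 = 0.3100
  (r OR t) OR NOT t = a + b − a·b on (0.7954, 0.3100) = 0.8588
  → value = 0.8588
|0.6900 − 0.8588| = 0.169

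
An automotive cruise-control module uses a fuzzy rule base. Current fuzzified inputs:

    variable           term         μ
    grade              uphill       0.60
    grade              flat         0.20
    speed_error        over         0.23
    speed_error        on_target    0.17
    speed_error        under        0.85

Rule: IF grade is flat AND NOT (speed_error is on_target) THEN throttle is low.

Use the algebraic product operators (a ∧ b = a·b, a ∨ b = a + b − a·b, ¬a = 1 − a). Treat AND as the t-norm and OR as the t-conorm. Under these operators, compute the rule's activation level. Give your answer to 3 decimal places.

firing strength: flat=0.20, ¬on_target=1−0.17=0.83; AND[a·b] → w = 0.1660

0.166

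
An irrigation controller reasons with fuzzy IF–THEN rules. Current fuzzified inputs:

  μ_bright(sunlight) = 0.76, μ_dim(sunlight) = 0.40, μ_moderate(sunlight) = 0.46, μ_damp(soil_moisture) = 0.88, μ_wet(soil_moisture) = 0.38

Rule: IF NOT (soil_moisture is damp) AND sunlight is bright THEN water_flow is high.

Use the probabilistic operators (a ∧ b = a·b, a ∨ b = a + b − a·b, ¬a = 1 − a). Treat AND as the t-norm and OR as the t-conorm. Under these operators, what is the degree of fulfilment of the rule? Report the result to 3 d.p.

firing strength: ¬damp=1−0.88=0.12, bright=0.76; AND[a·b] → w = 0.0912

0.091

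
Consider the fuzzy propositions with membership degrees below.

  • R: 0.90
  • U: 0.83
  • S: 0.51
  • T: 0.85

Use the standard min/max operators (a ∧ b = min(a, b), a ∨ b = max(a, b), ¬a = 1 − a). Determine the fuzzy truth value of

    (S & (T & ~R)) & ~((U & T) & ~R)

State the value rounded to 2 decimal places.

~R = 1 − 0.90 = 0.10
T & ~R = min(a, b) on (0.85, 0.10) = 0.10
S & (T & ~R) = min(a, b) on (0.51, 0.10) = 0.10
U & T = min(a, b) on (0.83, 0.85) = 0.83
~R = 1 − 0.90 = 0.10
(U & T) & ~R = min(a, b) on (0.83, 0.10) = 0.10
~((U & T) & ~R) = 1 − 0.10 = 0.90
(S & (T & ~R)) & ~((U & T) & ~R) = min(a, b) on (0.10, 0.90) = 0.10

0.10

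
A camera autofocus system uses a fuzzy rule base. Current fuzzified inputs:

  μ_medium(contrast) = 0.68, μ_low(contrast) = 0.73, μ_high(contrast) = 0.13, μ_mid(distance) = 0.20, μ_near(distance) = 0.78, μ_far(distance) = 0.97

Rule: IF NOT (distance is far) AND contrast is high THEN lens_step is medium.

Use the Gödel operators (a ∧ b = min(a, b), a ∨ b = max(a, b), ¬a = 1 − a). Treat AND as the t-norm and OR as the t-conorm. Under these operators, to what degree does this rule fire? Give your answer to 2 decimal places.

0.03

firing strength: ¬far=1−0.97=0.03, high=0.13; AND[min(a, b)] → w = 0.03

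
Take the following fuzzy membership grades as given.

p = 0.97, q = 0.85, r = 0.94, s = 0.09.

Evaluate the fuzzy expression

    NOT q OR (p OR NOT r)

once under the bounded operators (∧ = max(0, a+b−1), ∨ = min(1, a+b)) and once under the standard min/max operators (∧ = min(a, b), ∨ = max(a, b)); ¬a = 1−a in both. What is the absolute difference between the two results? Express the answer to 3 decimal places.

Under bounded:
  NOT q = 1 − 0.85 = 0.15
  NOT r = 1 − 0.94 = 0.06
  p OR NOT r = min(1, a+b) on (0.97, 0.06) = 1.00
  NOT q OR (p OR NOT r) = min(1, a+b) on (0.15, 1.00) = 1.00
  → value = 1.0000
Under standard min/max:
  NOT q = 1 − 0.85 = 0.15
  NOT r = 1 − 0.94 = 0.06
  p OR NOT r = max(a, b) on (0.97, 0.06) = 0.97
  NOT q OR (p OR NOT r) = max(a, b) on (0.15, 0.97) = 0.97
  → value = 0.9700
|1.0000 − 0.9700| = 0.030

0.030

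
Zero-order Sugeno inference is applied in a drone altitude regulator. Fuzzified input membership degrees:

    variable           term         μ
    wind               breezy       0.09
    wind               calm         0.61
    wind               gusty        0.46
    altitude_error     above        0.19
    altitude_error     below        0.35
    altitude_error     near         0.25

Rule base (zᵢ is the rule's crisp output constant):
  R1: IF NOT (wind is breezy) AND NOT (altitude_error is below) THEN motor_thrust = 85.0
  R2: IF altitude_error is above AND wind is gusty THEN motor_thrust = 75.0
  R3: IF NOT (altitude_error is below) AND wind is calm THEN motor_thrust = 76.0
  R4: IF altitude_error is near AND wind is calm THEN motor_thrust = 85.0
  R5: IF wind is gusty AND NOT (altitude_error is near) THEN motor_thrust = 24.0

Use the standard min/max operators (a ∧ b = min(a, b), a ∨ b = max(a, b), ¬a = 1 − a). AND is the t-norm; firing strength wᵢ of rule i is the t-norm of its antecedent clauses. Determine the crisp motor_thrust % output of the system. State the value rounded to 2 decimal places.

68.59

R1 (z=85.0): ¬breezy=1−0.09=0.91, ¬below=1−0.35=0.65; AND[min(a, b)] → w = 0.65
R2 (z=75.0): above=0.19, gusty=0.46; AND[min(a, b)] → w = 0.19
R3 (z=76.0): ¬below=1−0.35=0.65, calm=0.61; AND[min(a, b)] → w = 0.61
R4 (z=85.0): near=0.25, calm=0.61; AND[min(a, b)] → w = 0.25
R5 (z=24.0): gusty=0.46, ¬near=1−0.25=0.75; AND[min(a, b)] → w = 0.46
Weighted average = (0.65·85.0 + 0.19·75.0 + 0.61·76.0 + 0.25·85.0 + 0.46·24.0) / (0.65 + 0.19 + 0.61 + 0.25 + 0.46)
  = 148.1500 / 2.1600 = 68.59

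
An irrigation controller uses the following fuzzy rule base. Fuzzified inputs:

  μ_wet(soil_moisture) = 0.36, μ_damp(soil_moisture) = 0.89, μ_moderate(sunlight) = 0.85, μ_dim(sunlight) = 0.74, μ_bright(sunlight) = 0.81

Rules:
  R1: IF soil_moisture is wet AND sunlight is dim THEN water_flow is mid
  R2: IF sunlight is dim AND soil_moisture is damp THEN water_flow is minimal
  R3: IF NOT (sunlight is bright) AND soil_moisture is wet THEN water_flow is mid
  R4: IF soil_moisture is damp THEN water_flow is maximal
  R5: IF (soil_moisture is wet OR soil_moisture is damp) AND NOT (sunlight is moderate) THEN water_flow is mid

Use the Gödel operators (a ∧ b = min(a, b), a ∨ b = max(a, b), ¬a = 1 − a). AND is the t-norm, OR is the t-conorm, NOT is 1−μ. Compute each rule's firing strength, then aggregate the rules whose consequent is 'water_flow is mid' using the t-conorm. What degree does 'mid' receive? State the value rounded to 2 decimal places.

0.36

R1: wet=0.36, dim=0.74; AND[min(a, b)] → w = 0.36
R2: dim=0.74, damp=0.89; AND[min(a, b)] → w = 0.74
R3: ¬bright=1−0.81=0.19, wet=0.36; AND[min(a, b)] → w = 0.19
R4: damp=0.89 → w = 0.89
R5: (wet=0.36 OR damp=0.89) = 0.89; AND[min(a, b)] with ¬moderate=1−0.85=0.15 → w = 0.15
Rules with consequent 'mid': {R1, R3, R5} → strengths 0.36, 0.19, 0.15
Aggregate via t-conorm [max(a, b)]: 0.36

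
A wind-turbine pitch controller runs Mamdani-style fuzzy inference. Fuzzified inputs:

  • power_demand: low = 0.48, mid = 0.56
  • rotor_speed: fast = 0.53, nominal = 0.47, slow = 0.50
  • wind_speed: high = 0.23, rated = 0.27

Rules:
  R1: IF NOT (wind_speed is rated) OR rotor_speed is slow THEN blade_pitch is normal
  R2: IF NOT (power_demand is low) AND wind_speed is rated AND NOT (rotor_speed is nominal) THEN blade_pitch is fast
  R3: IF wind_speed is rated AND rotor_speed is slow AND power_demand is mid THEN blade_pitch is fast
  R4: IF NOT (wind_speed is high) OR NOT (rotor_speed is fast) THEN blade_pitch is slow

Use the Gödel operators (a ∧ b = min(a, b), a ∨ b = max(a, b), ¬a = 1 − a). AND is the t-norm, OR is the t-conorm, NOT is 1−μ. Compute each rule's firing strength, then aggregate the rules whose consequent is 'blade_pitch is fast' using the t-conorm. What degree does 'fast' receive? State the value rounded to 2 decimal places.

R1: ¬rated=1−0.27=0.73, slow=0.50; OR[max(a, b)] → w = 0.73
R2: ¬low=1−0.48=0.52, rated=0.27, ¬nominal=1−0.47=0.53; AND[min(a, b)] → w = 0.27
R3: rated=0.27, slow=0.50, mid=0.56; AND[min(a, b)] → w = 0.27
R4: ¬high=1−0.23=0.77, ¬fast=1−0.53=0.47; OR[max(a, b)] → w = 0.77
Rules with consequent 'fast': {R2, R3} → strengths 0.27, 0.27
Aggregate via t-conorm [max(a, b)]: 0.27

0.27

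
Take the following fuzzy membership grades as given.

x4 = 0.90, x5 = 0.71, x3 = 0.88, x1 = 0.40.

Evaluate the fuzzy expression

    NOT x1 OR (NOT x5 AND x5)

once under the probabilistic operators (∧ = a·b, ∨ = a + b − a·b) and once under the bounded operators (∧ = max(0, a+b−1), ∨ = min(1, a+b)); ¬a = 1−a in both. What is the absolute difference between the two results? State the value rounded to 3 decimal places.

Under probabilistic:
  NOT x1 = 1 − 0.4000 = 0.6000
  NOT x5 = 1 − 0.7100 = 0.2900
  NOT x5 AND x5 = a·b on (0.2900, 0.7100) = 0.2059
  NOT x1 OR (NOT x5 AND x5) = a + b − a·b on (0.6000, 0.2059) = 0.6824
  → value = 0.6824
Under bounded:
  NOT x1 = 1 − 0.40 = 0.60
  NOT x5 = 1 − 0.71 = 0.29
  NOT x5 AND x5 = max(0, a+b−1) on (0.29, 0.71) = 0.00
  NOT x1 OR (NOT x5 AND x5) = min(1, a+b) on (0.60, 0.00) = 0.60
  → value = 0.6000
|0.6824 − 0.6000| = 0.082

0.082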